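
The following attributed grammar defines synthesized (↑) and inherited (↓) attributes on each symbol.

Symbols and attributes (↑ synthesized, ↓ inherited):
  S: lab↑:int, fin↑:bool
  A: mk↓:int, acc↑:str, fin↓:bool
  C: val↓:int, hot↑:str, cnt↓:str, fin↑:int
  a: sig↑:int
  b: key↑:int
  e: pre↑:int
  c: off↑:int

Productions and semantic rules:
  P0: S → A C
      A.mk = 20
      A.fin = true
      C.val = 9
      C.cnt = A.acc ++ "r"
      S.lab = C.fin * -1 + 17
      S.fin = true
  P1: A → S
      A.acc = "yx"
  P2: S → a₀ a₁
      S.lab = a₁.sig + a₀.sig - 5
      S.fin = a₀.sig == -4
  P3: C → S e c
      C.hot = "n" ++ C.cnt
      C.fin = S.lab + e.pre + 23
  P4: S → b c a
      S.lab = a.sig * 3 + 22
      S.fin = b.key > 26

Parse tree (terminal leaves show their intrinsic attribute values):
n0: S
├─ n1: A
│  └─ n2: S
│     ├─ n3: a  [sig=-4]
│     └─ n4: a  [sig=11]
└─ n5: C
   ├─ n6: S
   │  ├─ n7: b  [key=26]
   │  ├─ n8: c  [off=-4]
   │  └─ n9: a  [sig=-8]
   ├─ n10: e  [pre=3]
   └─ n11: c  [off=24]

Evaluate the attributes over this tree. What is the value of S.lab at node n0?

1. n1.mk = 20  [20]
2. n1.fin = true  [true]
3. n3.sig = -4  [terminal]
4. n4.sig = 11  [terminal]
5. n2.lab = 2  [a₁.sig + a₀.sig - 5]
6. n2.fin = true  [a₀.sig == -4]
7. n1.acc = "yx"  ["yx"]
8. n5.val = 9  [9]
9. n5.cnt = "yxr"  [A.acc ++ "r"]
10. n7.key = 26  [terminal]
11. n8.off = -4  [terminal]
12. n9.sig = -8  [terminal]
13. n6.lab = -2  [a.sig * 3 + 22]
14. n6.fin = false  [b.key > 26]
15. n10.pre = 3  [terminal]
16. n11.off = 24  [terminal]
17. n5.hot = "nyxr"  ["n" ++ C.cnt]
18. n5.fin = 24  [S.lab + e.pre + 23]
19. n0.lab = -7  [C.fin * -1 + 17]
20. n0.fin = true  [true]

-7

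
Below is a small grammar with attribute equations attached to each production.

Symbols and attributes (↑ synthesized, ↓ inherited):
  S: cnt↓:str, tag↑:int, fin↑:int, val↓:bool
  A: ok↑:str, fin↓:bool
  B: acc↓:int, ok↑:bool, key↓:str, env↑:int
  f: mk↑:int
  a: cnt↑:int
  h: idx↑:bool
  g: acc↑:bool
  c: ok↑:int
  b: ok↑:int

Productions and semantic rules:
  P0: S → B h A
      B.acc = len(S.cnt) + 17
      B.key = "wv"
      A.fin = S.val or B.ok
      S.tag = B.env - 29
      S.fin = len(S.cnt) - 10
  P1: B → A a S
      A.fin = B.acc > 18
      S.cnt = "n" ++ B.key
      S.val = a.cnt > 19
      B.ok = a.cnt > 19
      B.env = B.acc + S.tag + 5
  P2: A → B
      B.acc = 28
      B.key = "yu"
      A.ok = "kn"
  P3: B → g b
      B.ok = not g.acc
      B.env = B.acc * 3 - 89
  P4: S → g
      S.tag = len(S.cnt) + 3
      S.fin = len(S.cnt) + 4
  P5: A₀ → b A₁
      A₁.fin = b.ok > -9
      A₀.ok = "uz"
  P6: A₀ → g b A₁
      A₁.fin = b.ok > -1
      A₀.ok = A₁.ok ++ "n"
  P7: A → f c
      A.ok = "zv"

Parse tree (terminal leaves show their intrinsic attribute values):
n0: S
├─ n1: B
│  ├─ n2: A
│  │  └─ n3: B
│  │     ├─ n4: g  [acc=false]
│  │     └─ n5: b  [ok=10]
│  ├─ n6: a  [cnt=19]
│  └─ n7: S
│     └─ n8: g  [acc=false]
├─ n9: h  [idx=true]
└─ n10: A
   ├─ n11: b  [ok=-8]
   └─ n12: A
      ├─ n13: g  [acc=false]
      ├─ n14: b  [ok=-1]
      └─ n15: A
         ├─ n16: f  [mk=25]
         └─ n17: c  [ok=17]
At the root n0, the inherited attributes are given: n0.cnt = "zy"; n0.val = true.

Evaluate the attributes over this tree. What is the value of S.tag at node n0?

1. n0.cnt = "zy"  [given at root]
2. n0.val = true  [given at root]
3. n1.acc = 19  [len(S.cnt) + 17]
4. n1.key = "wv"  ["wv"]
5. n2.fin = true  [B.acc > 18]
6. n3.acc = 28  [28]
7. n3.key = "yu"  ["yu"]
8. n4.acc = false  [terminal]
9. n5.ok = 10  [terminal]
10. n3.ok = true  [not g.acc]
11. n3.env = -5  [B.acc * 3 - 89]
12. n2.ok = "kn"  ["kn"]
13. n6.cnt = 19  [terminal]
14. n7.cnt = "nwv"  ["n" ++ B.key]
15. n7.val = false  [a.cnt > 19]
16. n8.acc = false  [terminal]
17. n7.tag = 6  [len(S.cnt) + 3]
18. n7.fin = 7  [len(S.cnt) + 4]
19. n1.ok = false  [a.cnt > 19]
20. n1.env = 30  [B.acc + S.tag + 5]
21. n9.idx = true  [terminal]
22. n10.fin = true  [S.val or B.ok]
23. n11.ok = -8  [terminal]
24. n12.fin = true  [b.ok > -9]
25. n13.acc = false  [terminal]
26. n14.ok = -1  [terminal]
27. n15.fin = false  [b.ok > -1]
28. n16.mk = 25  [terminal]
29. n17.ok = 17  [terminal]
30. n15.ok = "zv"  ["zv"]
31. n12.ok = "zvn"  [A₁.ok ++ "n"]
32. n10.ok = "uz"  ["uz"]
33. n0.tag = 1  [B.env - 29]
34. n0.fin = -8  [len(S.cnt) - 10]

1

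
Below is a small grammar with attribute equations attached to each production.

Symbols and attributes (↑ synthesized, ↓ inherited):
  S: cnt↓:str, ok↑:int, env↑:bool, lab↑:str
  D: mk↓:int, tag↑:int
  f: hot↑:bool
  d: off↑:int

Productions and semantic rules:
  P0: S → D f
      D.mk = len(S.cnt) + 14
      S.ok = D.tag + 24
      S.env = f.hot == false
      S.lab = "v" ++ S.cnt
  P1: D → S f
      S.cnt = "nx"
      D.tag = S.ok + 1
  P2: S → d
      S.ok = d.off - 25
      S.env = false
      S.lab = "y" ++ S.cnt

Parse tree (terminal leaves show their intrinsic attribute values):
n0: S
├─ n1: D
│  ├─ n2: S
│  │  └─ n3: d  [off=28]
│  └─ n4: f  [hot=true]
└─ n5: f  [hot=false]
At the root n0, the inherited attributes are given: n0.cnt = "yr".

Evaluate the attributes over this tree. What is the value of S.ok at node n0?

1. n0.cnt = "yr"  [given at root]
2. n1.mk = 16  [len(S.cnt) + 14]
3. n2.cnt = "nx"  ["nx"]
4. n3.off = 28  [terminal]
5. n2.ok = 3  [d.off - 25]
6. n2.env = false  [false]
7. n2.lab = "ynx"  ["y" ++ S.cnt]
8. n4.hot = true  [terminal]
9. n1.tag = 4  [S.ok + 1]
10. n5.hot = false  [terminal]
11. n0.ok = 28  [D.tag + 24]
12. n0.env = true  [f.hot == false]
13. n0.lab = "vyr"  ["v" ++ S.cnt]

28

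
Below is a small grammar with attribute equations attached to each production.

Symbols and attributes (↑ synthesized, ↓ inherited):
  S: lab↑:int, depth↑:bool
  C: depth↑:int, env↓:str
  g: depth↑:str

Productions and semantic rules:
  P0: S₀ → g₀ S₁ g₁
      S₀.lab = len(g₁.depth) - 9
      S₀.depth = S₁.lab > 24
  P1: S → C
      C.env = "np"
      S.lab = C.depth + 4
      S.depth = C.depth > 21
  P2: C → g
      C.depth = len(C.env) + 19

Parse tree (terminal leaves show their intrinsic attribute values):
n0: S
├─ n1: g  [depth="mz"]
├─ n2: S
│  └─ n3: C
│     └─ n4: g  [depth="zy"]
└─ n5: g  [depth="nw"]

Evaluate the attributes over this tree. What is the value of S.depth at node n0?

1. n1.depth = "mz"  [terminal]
2. n3.env = "np"  ["np"]
3. n4.depth = "zy"  [terminal]
4. n3.depth = 21  [len(C.env) + 19]
5. n2.lab = 25  [C.depth + 4]
6. n2.depth = false  [C.depth > 21]
7. n5.depth = "nw"  [terminal]
8. n0.lab = -7  [len(g₁.depth) - 9]
9. n0.depth = true  [S₁.lab > 24]

true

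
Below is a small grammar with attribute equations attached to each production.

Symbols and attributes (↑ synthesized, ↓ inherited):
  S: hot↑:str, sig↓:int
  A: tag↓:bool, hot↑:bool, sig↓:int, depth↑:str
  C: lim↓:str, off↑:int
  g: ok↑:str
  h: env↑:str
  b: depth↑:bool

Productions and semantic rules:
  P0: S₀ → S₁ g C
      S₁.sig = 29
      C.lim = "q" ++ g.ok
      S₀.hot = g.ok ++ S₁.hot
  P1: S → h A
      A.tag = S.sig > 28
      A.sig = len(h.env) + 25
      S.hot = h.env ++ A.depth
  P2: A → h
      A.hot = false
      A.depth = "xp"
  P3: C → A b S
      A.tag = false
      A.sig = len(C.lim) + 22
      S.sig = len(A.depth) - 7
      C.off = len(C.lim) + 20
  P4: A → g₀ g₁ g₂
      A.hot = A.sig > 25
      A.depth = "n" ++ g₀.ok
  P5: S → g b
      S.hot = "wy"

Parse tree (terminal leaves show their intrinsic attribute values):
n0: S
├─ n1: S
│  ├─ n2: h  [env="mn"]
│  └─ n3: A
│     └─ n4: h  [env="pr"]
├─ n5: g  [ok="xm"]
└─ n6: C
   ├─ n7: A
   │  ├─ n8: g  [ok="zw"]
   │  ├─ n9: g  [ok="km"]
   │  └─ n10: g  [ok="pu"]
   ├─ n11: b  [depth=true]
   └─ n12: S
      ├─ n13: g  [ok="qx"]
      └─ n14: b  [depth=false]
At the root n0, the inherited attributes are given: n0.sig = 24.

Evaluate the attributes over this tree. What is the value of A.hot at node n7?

1. n0.sig = 24  [given at root]
2. n1.sig = 29  [29]
3. n2.env = "mn"  [terminal]
4. n3.tag = true  [S.sig > 28]
5. n3.sig = 27  [len(h.env) + 25]
6. n4.env = "pr"  [terminal]
7. n3.hot = false  [false]
8. n3.depth = "xp"  ["xp"]
9. n1.hot = "mnxp"  [h.env ++ A.depth]
10. n5.ok = "xm"  [terminal]
11. n6.lim = "qxm"  ["q" ++ g.ok]
12. n7.tag = false  [false]
13. n7.sig = 25  [len(C.lim) + 22]
14. n8.ok = "zw"  [terminal]
15. n9.ok = "km"  [terminal]
16. n10.ok = "pu"  [terminal]
17. n7.hot = false  [A.sig > 25]
18. n7.depth = "nzw"  ["n" ++ g₀.ok]
19. n11.depth = true  [terminal]
20. n12.sig = -4  [len(A.depth) - 7]
21. n13.ok = "qx"  [terminal]
22. n14.depth = false  [terminal]
23. n12.hot = "wy"  ["wy"]
24. n6.off = 23  [len(C.lim) + 20]
25. n0.hot = "xmmnxp"  [g.ok ++ S₁.hot]

false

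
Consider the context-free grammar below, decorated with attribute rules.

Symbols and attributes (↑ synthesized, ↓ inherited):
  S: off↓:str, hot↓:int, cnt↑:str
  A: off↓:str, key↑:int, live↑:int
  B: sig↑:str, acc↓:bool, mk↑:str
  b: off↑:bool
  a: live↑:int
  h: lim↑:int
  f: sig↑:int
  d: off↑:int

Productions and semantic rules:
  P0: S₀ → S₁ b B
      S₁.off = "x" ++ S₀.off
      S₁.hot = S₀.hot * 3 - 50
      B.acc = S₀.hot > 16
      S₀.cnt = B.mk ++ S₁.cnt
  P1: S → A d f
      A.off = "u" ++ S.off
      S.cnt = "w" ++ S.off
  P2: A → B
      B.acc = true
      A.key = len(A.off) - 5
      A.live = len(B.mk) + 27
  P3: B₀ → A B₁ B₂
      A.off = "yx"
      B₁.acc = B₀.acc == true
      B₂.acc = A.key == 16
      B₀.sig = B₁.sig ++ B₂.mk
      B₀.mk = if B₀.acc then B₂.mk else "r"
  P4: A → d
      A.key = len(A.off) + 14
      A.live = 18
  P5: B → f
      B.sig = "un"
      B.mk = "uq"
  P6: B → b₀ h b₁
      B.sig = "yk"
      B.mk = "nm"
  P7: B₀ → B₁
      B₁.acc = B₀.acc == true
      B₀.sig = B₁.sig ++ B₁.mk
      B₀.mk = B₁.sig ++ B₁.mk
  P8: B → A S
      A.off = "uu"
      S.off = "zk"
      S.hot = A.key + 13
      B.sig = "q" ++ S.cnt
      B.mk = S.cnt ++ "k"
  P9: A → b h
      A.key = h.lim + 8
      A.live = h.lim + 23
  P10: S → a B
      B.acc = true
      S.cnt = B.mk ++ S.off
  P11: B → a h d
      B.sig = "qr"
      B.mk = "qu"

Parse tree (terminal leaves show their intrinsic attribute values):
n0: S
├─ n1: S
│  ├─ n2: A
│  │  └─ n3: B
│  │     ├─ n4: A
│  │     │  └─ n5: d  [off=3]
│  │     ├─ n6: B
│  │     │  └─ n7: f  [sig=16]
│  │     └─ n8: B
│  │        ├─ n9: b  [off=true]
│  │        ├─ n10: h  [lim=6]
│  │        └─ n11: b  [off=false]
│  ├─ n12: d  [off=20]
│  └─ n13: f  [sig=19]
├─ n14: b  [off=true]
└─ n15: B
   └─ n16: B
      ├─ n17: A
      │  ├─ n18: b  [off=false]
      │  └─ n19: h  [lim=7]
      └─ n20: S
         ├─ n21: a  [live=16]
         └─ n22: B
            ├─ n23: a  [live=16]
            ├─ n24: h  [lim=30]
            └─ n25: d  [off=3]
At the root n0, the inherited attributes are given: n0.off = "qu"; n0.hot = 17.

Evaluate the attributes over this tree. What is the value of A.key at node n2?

1. n0.off = "qu"  [given at root]
2. n0.hot = 17  [given at root]
3. n1.off = "xqu"  ["x" ++ S₀.off]
4. n1.hot = 1  [S₀.hot * 3 - 50]
5. n2.off = "uxqu"  ["u" ++ S.off]
6. n3.acc = true  [true]
7. n4.off = "yx"  ["yx"]
8. n5.off = 3  [terminal]
9. n4.key = 16  [len(A.off) + 14]
10. n4.live = 18  [18]
11. n6.acc = true  [B₀.acc == true]
12. n7.sig = 16  [terminal]
13. n6.sig = "un"  ["un"]
14. n6.mk = "uq"  ["uq"]
15. n8.acc = true  [A.key == 16]
16. n9.off = true  [terminal]
17. n10.lim = 6  [terminal]
18. n11.off = false  [terminal]
19. n8.sig = "yk"  ["yk"]
20. n8.mk = "nm"  ["nm"]
21. n3.sig = "unnm"  [B₁.sig ++ B₂.mk]
22. n3.mk = "nm"  [if B₀.acc then B₂.mk else "r"]
23. n2.key = -1  [len(A.off) - 5]
24. n2.live = 29  [len(B.mk) + 27]
25. n12.off = 20  [terminal]
26. n13.sig = 19  [terminal]
27. n1.cnt = "wxqu"  ["w" ++ S.off]
28. n14.off = true  [terminal]
29. n15.acc = true  [S₀.hot > 16]
30. n16.acc = true  [B₀.acc == true]
31. n17.off = "uu"  ["uu"]
32. n18.off = false  [terminal]
33. n19.lim = 7  [terminal]
34. n17.key = 15  [h.lim + 8]
35. n17.live = 30  [h.lim + 23]
36. n20.off = "zk"  ["zk"]
37. n20.hot = 28  [A.key + 13]
38. n21.live = 16  [terminal]
39. n22.acc = true  [true]
40. n23.live = 16  [terminal]
41. n24.lim = 30  [terminal]
42. n25.off = 3  [terminal]
43. n22.sig = "qr"  ["qr"]
44. n22.mk = "qu"  ["qu"]
45. n20.cnt = "quzk"  [B.mk ++ S.off]
46. n16.sig = "qquzk"  ["q" ++ S.cnt]
47. n16.mk = "quzkk"  [S.cnt ++ "k"]
48. n15.sig = "qquzkquzkk"  [B₁.sig ++ B₁.mk]
49. n15.mk = "qquzkquzkk"  [B₁.sig ++ B₁.mk]
50. n0.cnt = "qquzkquzkkwxqu"  [B.mk ++ S₁.cnt]

-1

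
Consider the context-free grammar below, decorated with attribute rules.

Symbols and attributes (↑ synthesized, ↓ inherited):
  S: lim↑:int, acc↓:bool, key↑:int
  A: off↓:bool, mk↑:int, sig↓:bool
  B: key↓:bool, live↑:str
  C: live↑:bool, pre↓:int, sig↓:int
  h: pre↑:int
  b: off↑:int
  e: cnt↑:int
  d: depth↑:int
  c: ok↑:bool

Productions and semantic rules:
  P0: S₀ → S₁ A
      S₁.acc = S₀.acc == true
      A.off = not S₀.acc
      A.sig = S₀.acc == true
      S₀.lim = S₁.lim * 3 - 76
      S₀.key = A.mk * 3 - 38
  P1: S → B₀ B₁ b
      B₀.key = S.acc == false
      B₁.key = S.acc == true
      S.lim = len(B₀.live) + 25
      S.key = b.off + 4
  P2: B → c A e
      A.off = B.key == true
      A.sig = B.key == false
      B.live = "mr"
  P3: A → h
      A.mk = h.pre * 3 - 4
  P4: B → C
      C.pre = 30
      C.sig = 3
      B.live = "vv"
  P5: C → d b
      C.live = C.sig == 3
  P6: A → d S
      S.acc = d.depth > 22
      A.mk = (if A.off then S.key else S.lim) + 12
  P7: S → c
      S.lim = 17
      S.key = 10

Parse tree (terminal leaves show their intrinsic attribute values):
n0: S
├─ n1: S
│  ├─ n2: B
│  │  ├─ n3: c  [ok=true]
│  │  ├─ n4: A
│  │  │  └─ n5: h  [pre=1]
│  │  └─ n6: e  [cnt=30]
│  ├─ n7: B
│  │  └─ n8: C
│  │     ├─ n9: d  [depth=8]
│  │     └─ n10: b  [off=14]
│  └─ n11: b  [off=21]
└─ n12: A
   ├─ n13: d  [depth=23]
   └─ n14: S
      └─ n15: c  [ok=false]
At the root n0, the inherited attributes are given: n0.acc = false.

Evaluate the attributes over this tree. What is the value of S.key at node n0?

28

1. n0.acc = false  [given at root]
2. n1.acc = false  [S₀.acc == true]
3. n2.key = true  [S.acc == false]
4. n3.ok = true  [terminal]
5. n4.off = true  [B.key == true]
6. n4.sig = false  [B.key == false]
7. n5.pre = 1  [terminal]
8. n4.mk = -1  [h.pre * 3 - 4]
9. n6.cnt = 30  [terminal]
10. n2.live = "mr"  ["mr"]
11. n7.key = false  [S.acc == true]
12. n8.pre = 30  [30]
13. n8.sig = 3  [3]
14. n9.depth = 8  [terminal]
15. n10.off = 14  [terminal]
16. n8.live = true  [C.sig == 3]
17. n7.live = "vv"  ["vv"]
18. n11.off = 21  [terminal]
19. n1.lim = 27  [len(B₀.live) + 25]
20. n1.key = 25  [b.off + 4]
21. n12.off = true  [not S₀.acc]
22. n12.sig = false  [S₀.acc == true]
23. n13.depth = 23  [terminal]
24. n14.acc = true  [d.depth > 22]
25. n15.ok = false  [terminal]
26. n14.lim = 17  [17]
27. n14.key = 10  [10]
28. n12.mk = 22  [(if A.off then S.key else S.lim) + 12]
29. n0.lim = 5  [S₁.lim * 3 - 76]
30. n0.key = 28  [A.mk * 3 - 38]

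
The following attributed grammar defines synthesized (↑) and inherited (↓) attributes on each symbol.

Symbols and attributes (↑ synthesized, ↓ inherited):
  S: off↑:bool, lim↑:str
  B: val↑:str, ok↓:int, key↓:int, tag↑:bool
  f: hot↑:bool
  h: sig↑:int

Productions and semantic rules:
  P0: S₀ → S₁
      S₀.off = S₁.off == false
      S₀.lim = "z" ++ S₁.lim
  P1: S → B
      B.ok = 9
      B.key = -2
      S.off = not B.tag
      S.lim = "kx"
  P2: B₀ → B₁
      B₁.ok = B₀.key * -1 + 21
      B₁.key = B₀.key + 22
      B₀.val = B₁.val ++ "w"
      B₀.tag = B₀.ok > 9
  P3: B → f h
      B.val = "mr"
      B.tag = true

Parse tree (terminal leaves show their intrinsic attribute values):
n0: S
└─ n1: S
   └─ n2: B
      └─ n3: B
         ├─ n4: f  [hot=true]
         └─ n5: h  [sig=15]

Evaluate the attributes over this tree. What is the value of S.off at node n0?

1. n2.ok = 9  [9]
2. n2.key = -2  [-2]
3. n3.ok = 23  [B₀.key * -1 + 21]
4. n3.key = 20  [B₀.key + 22]
5. n4.hot = true  [terminal]
6. n5.sig = 15  [terminal]
7. n3.val = "mr"  ["mr"]
8. n3.tag = true  [true]
9. n2.val = "mrw"  [B₁.val ++ "w"]
10. n2.tag = false  [B₀.ok > 9]
11. n1.off = true  [not B.tag]
12. n1.lim = "kx"  ["kx"]
13. n0.off = false  [S₁.off == false]
14. n0.lim = "zkx"  ["z" ++ S₁.lim]

false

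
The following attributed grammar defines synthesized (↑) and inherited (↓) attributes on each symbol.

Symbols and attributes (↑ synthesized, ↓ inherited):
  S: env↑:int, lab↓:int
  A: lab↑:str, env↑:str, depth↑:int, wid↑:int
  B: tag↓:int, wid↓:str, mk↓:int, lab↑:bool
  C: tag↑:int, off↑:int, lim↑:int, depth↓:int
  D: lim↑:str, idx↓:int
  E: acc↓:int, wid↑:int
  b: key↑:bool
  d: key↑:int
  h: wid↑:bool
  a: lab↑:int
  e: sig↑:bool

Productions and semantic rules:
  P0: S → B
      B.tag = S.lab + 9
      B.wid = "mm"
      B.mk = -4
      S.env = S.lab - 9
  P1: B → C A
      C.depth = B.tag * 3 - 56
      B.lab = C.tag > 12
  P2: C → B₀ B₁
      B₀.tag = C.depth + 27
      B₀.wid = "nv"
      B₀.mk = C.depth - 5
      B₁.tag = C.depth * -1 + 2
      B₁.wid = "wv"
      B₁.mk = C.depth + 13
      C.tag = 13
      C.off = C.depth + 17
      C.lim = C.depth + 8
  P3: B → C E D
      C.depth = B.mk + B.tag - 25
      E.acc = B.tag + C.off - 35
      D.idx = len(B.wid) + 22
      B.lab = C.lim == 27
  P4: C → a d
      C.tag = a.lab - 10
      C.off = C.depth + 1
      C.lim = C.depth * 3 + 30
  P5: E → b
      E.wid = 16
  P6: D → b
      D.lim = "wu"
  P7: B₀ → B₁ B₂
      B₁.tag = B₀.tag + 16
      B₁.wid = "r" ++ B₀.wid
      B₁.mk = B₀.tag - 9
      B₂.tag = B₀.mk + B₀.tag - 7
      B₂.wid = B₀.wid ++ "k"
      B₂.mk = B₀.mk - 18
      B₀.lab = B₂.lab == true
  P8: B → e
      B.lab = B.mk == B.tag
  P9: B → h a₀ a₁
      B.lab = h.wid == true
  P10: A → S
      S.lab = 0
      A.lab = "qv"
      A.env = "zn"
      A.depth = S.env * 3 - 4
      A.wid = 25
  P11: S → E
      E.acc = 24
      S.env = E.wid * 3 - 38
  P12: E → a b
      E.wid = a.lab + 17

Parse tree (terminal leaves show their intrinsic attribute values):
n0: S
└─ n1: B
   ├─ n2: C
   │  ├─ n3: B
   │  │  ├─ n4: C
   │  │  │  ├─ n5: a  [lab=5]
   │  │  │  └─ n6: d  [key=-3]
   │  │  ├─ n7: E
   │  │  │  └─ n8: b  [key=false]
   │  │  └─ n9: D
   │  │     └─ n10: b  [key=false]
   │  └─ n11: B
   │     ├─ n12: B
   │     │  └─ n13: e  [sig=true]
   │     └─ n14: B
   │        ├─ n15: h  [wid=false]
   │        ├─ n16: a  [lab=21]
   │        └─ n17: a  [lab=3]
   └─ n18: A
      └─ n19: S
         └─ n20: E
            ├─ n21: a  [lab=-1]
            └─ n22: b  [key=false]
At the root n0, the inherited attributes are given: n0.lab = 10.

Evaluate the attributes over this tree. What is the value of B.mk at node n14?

-4

1. n0.lab = 10  [given at root]
2. n1.tag = 19  [S.lab + 9]
3. n1.wid = "mm"  ["mm"]
4. n1.mk = -4  [-4]
5. n2.depth = 1  [B.tag * 3 - 56]
6. n3.tag = 28  [C.depth + 27]
7. n3.wid = "nv"  ["nv"]
8. n3.mk = -4  [C.depth - 5]
9. n4.depth = -1  [B.mk + B.tag - 25]
10. n5.lab = 5  [terminal]
11. n6.key = -3  [terminal]
12. n4.tag = -5  [a.lab - 10]
13. n4.off = 0  [C.depth + 1]
14. n4.lim = 27  [C.depth * 3 + 30]
15. n7.acc = -7  [B.tag + C.off - 35]
16. n8.key = false  [terminal]
17. n7.wid = 16  [16]
18. n9.idx = 24  [len(B.wid) + 22]
19. n10.key = false  [terminal]
20. n9.lim = "wu"  ["wu"]
21. n3.lab = true  [C.lim == 27]
22. n11.tag = 1  [C.depth * -1 + 2]
23. n11.wid = "wv"  ["wv"]
24. n11.mk = 14  [C.depth + 13]
25. n12.tag = 17  [B₀.tag + 16]
26. n12.wid = "rwv"  ["r" ++ B₀.wid]
27. n12.mk = -8  [B₀.tag - 9]
28. n13.sig = true  [terminal]
29. n12.lab = false  [B.mk == B.tag]
30. n14.tag = 8  [B₀.mk + B₀.tag - 7]
31. n14.wid = "wvk"  [B₀.wid ++ "k"]
32. n14.mk = -4  [B₀.mk - 18]
33. n15.wid = false  [terminal]
34. n16.lab = 21  [terminal]
35. n17.lab = 3  [terminal]
36. n14.lab = false  [h.wid == true]
37. n11.lab = false  [B₂.lab == true]
38. n2.tag = 13  [13]
39. n2.off = 18  [C.depth + 17]
40. n2.lim = 9  [C.depth + 8]
41. n19.lab = 0  [0]
42. n20.acc = 24  [24]
43. n21.lab = -1  [terminal]
44. n22.key = false  [terminal]
45. n20.wid = 16  [a.lab + 17]
46. n19.env = 10  [E.wid * 3 - 38]
47. n18.lab = "qv"  ["qv"]
48. n18.env = "zn"  ["zn"]
49. n18.depth = 26  [S.env * 3 - 4]
50. n18.wid = 25  [25]
51. n1.lab = true  [C.tag > 12]
52. n0.env = 1  [S.lab - 9]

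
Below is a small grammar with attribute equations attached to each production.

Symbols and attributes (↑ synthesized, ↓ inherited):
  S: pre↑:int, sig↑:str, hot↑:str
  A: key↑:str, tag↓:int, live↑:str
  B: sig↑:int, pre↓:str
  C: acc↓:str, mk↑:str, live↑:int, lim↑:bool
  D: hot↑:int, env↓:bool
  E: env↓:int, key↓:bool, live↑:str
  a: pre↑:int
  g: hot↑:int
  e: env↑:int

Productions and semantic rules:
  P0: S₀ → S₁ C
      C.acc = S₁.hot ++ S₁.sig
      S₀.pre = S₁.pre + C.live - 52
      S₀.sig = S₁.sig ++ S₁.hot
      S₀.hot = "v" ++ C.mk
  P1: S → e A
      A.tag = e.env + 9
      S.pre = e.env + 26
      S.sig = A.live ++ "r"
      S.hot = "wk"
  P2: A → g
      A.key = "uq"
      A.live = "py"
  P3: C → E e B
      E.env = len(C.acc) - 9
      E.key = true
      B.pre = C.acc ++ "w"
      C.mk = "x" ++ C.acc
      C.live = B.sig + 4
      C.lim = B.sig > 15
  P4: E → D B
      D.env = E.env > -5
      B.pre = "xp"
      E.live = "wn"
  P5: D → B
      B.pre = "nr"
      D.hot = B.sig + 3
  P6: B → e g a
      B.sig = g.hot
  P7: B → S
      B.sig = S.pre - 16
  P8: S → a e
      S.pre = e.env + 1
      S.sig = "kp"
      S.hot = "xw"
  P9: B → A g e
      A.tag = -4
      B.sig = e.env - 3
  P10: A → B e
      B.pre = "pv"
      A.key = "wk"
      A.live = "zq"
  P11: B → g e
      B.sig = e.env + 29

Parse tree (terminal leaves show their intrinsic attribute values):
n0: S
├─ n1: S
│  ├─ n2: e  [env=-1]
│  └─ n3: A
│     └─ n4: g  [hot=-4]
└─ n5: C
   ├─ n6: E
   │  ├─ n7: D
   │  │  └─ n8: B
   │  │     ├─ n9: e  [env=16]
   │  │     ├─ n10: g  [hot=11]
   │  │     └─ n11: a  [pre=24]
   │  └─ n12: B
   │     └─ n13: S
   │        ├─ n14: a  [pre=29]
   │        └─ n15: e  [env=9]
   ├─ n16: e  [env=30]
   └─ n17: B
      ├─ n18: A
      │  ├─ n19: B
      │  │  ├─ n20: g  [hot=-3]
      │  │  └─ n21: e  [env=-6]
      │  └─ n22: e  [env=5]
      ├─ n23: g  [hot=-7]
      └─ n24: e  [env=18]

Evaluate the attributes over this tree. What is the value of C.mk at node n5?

"xwkpyr"

1. n2.env = -1  [terminal]
2. n3.tag = 8  [e.env + 9]
3. n4.hot = -4  [terminal]
4. n3.key = "uq"  ["uq"]
5. n3.live = "py"  ["py"]
6. n1.pre = 25  [e.env + 26]
7. n1.sig = "pyr"  [A.live ++ "r"]
8. n1.hot = "wk"  ["wk"]
9. n5.acc = "wkpyr"  [S₁.hot ++ S₁.sig]
10. n6.env = -4  [len(C.acc) - 9]
11. n6.key = true  [true]
12. n7.env = true  [E.env > -5]
13. n8.pre = "nr"  ["nr"]
14. n9.env = 16  [terminal]
15. n10.hot = 11  [terminal]
16. n11.pre = 24  [terminal]
17. n8.sig = 11  [g.hot]
18. n7.hot = 14  [B.sig + 3]
19. n12.pre = "xp"  ["xp"]
20. n14.pre = 29  [terminal]
21. n15.env = 9  [terminal]
22. n13.pre = 10  [e.env + 1]
23. n13.sig = "kp"  ["kp"]
24. n13.hot = "xw"  ["xw"]
25. n12.sig = -6  [S.pre - 16]
26. n6.live = "wn"  ["wn"]
27. n16.env = 30  [terminal]
28. n17.pre = "wkpyrw"  [C.acc ++ "w"]
29. n18.tag = -4  [-4]
30. n19.pre = "pv"  ["pv"]
31. n20.hot = -3  [terminal]
32. n21.env = -6  [terminal]
33. n19.sig = 23  [e.env + 29]
34. n22.env = 5  [terminal]
35. n18.key = "wk"  ["wk"]
36. n18.live = "zq"  ["zq"]
37. n23.hot = -7  [terminal]
38. n24.env = 18  [terminal]
39. n17.sig = 15  [e.env - 3]
40. n5.mk = "xwkpyr"  ["x" ++ C.acc]
41. n5.live = 19  [B.sig + 4]
42. n5.lim = false  [B.sig > 15]
43. n0.pre = -8  [S₁.pre + C.live - 52]
44. n0.sig = "pyrwk"  [S₁.sig ++ S₁.hot]
45. n0.hot = "vxwkpyr"  ["v" ++ C.mk]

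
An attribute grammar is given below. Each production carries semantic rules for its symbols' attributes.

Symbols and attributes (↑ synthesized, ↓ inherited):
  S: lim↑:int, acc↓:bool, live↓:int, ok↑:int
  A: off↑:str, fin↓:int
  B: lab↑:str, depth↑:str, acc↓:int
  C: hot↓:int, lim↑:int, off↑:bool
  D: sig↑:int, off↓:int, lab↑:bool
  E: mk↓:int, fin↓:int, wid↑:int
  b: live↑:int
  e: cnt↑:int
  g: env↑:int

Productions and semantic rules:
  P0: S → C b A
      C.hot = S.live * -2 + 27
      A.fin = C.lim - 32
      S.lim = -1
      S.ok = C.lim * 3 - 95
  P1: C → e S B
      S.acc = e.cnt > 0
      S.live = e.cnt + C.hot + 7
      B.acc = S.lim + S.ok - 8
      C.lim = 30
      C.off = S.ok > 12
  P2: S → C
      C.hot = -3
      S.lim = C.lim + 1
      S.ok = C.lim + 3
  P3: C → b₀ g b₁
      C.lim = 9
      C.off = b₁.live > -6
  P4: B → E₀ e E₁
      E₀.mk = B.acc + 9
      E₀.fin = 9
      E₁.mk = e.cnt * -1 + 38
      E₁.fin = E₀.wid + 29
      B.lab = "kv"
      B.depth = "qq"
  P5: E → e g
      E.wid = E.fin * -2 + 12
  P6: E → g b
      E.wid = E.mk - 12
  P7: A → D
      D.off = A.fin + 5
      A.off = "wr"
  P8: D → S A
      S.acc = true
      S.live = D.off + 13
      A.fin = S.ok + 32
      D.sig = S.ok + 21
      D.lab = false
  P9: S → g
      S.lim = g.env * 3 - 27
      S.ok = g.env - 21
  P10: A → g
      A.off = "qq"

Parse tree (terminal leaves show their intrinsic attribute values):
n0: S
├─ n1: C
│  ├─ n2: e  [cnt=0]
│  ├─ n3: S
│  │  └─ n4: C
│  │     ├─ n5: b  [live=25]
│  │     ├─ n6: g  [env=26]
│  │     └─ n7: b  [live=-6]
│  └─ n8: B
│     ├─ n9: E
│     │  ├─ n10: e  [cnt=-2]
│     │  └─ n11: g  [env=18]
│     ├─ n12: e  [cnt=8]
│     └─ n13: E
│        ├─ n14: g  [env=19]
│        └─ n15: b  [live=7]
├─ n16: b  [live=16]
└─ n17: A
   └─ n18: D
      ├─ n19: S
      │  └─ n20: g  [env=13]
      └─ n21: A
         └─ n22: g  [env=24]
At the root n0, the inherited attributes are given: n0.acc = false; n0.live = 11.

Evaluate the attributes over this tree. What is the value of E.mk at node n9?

23

1. n0.acc = false  [given at root]
2. n0.live = 11  [given at root]
3. n1.hot = 5  [S.live * -2 + 27]
4. n2.cnt = 0  [terminal]
5. n3.acc = false  [e.cnt > 0]
6. n3.live = 12  [e.cnt + C.hot + 7]
7. n4.hot = -3  [-3]
8. n5.live = 25  [terminal]
9. n6.env = 26  [terminal]
10. n7.live = -6  [terminal]
11. n4.lim = 9  [9]
12. n4.off = false  [b₁.live > -6]
13. n3.lim = 10  [C.lim + 1]
14. n3.ok = 12  [C.lim + 3]
15. n8.acc = 14  [S.lim + S.ok - 8]
16. n9.mk = 23  [B.acc + 9]
17. n9.fin = 9  [9]
18. n10.cnt = -2  [terminal]
19. n11.env = 18  [terminal]
20. n9.wid = -6  [E.fin * -2 + 12]
21. n12.cnt = 8  [terminal]
22. n13.mk = 30  [e.cnt * -1 + 38]
23. n13.fin = 23  [E₀.wid + 29]
24. n14.env = 19  [terminal]
25. n15.live = 7  [terminal]
26. n13.wid = 18  [E.mk - 12]
27. n8.lab = "kv"  ["kv"]
28. n8.depth = "qq"  ["qq"]
29. n1.lim = 30  [30]
30. n1.off = false  [S.ok > 12]
31. n16.live = 16  [terminal]
32. n17.fin = -2  [C.lim - 32]
33. n18.off = 3  [A.fin + 5]
34. n19.acc = true  [true]
35. n19.live = 16  [D.off + 13]
36. n20.env = 13  [terminal]
37. n19.lim = 12  [g.env * 3 - 27]
38. n19.ok = -8  [g.env - 21]
39. n21.fin = 24  [S.ok + 32]
40. n22.env = 24  [terminal]
41. n21.off = "qq"  ["qq"]
42. n18.sig = 13  [S.ok + 21]
43. n18.lab = false  [false]
44. n17.off = "wr"  ["wr"]
45. n0.lim = -1  [-1]
46. n0.ok = -5  [C.lim * 3 - 95]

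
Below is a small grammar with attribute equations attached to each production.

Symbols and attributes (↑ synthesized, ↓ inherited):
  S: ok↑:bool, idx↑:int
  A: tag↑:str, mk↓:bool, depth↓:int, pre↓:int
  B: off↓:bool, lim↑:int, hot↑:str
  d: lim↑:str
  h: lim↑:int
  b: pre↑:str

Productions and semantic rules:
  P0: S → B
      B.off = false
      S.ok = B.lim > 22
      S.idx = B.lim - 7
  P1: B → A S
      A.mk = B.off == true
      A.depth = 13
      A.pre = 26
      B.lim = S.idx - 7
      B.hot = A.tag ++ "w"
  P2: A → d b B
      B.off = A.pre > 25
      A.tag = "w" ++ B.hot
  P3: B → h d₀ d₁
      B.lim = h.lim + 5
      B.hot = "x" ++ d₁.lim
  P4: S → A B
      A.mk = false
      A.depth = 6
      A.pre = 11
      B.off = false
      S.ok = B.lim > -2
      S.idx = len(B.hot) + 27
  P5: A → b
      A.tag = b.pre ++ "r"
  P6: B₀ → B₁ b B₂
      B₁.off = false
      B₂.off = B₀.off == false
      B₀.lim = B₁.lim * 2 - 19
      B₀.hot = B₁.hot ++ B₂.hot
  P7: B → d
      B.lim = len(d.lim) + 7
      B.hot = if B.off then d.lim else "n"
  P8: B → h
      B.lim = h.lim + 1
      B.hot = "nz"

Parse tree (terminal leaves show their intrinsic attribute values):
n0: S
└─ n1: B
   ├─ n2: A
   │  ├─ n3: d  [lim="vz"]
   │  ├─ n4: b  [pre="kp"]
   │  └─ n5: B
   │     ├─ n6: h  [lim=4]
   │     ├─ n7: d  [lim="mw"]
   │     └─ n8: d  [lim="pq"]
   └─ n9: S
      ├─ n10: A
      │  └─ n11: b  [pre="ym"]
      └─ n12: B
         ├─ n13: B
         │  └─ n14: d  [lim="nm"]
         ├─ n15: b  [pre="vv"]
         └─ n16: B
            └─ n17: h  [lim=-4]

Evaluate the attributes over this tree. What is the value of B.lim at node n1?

1. n1.off = false  [false]
2. n2.mk = false  [B.off == true]
3. n2.depth = 13  [13]
4. n2.pre = 26  [26]
5. n3.lim = "vz"  [terminal]
6. n4.pre = "kp"  [terminal]
7. n5.off = true  [A.pre > 25]
8. n6.lim = 4  [terminal]
9. n7.lim = "mw"  [terminal]
10. n8.lim = "pq"  [terminal]
11. n5.lim = 9  [h.lim + 5]
12. n5.hot = "xpq"  ["x" ++ d₁.lim]
13. n2.tag = "wxpq"  ["w" ++ B.hot]
14. n10.mk = false  [false]
15. n10.depth = 6  [6]
16. n10.pre = 11  [11]
17. n11.pre = "ym"  [terminal]
18. n10.tag = "ymr"  [b.pre ++ "r"]
19. n12.off = false  [false]
20. n13.off = false  [false]
21. n14.lim = "nm"  [terminal]
22. n13.lim = 9  [len(d.lim) + 7]
23. n13.hot = "n"  [if B.off then d.lim else "n"]
24. n15.pre = "vv"  [terminal]
25. n16.off = true  [B₀.off == false]
26. n17.lim = -4  [terminal]
27. n16.lim = -3  [h.lim + 1]
28. n16.hot = "nz"  ["nz"]
29. n12.lim = -1  [B₁.lim * 2 - 19]
30. n12.hot = "nnz"  [B₁.hot ++ B₂.hot]
31. n9.ok = true  [B.lim > -2]
32. n9.idx = 30  [len(B.hot) + 27]
33. n1.lim = 23  [S.idx - 7]
34. n1.hot = "wxpqw"  [A.tag ++ "w"]
35. n0.ok = true  [B.lim > 22]
36. n0.idx = 16  [B.lim - 7]

23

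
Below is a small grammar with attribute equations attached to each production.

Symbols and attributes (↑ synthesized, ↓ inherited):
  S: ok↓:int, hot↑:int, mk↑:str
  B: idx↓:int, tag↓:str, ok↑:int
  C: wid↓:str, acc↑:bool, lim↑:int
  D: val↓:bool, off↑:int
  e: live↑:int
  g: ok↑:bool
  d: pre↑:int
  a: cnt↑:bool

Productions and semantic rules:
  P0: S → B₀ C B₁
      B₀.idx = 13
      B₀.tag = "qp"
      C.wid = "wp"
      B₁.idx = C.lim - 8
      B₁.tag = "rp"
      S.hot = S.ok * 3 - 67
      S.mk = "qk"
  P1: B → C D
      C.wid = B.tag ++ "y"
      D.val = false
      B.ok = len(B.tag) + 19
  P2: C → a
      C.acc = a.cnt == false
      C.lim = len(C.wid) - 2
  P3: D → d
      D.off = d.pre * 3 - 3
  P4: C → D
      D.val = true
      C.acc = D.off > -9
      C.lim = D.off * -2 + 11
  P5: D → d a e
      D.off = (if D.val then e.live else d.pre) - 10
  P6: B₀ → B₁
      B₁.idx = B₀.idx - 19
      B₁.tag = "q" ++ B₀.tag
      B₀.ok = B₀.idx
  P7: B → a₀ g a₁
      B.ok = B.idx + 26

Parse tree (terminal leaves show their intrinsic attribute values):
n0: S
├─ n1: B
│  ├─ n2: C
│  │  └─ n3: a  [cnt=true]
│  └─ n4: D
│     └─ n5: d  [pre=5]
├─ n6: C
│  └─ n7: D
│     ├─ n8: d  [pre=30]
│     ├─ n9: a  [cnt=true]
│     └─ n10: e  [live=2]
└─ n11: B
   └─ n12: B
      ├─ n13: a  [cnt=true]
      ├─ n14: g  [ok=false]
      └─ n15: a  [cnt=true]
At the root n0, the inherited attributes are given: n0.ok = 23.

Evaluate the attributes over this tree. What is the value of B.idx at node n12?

0

1. n0.ok = 23  [given at root]
2. n1.idx = 13  [13]
3. n1.tag = "qp"  ["qp"]
4. n2.wid = "qpy"  [B.tag ++ "y"]
5. n3.cnt = true  [terminal]
6. n2.acc = false  [a.cnt == false]
7. n2.lim = 1  [len(C.wid) - 2]
8. n4.val = false  [false]
9. n5.pre = 5  [terminal]
10. n4.off = 12  [d.pre * 3 - 3]
11. n1.ok = 21  [len(B.tag) + 19]
12. n6.wid = "wp"  ["wp"]
13. n7.val = true  [true]
14. n8.pre = 30  [terminal]
15. n9.cnt = true  [terminal]
16. n10.live = 2  [terminal]
17. n7.off = -8  [(if D.val then e.live else d.pre) - 10]
18. n6.acc = true  [D.off > -9]
19. n6.lim = 27  [D.off * -2 + 11]
20. n11.idx = 19  [C.lim - 8]
21. n11.tag = "rp"  ["rp"]
22. n12.idx = 0  [B₀.idx - 19]
23. n12.tag = "qrp"  ["q" ++ B₀.tag]
24. n13.cnt = true  [terminal]
25. n14.ok = false  [terminal]
26. n15.cnt = true  [terminal]
27. n12.ok = 26  [B.idx + 26]
28. n11.ok = 19  [B₀.idx]
29. n0.hot = 2  [S.ok * 3 - 67]
30. n0.mk = "qk"  ["qk"]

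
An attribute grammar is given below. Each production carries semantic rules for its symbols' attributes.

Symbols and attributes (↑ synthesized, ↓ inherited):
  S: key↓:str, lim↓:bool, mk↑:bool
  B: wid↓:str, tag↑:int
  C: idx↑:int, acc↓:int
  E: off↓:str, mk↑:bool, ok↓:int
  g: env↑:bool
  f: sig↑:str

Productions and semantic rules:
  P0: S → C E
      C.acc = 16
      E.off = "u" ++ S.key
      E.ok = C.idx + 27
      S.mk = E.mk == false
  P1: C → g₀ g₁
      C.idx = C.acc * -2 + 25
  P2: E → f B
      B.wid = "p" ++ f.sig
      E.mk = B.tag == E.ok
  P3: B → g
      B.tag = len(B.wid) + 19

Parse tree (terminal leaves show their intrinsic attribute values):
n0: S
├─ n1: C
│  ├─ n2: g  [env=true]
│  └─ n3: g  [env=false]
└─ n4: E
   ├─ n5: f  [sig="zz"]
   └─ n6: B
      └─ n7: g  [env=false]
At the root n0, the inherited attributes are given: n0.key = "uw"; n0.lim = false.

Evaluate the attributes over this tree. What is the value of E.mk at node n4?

1. n0.key = "uw"  [given at root]
2. n0.lim = false  [given at root]
3. n1.acc = 16  [16]
4. n2.env = true  [terminal]
5. n3.env = false  [terminal]
6. n1.idx = -7  [C.acc * -2 + 25]
7. n4.off = "uuw"  ["u" ++ S.key]
8. n4.ok = 20  [C.idx + 27]
9. n5.sig = "zz"  [terminal]
10. n6.wid = "pzz"  ["p" ++ f.sig]
11. n7.env = false  [terminal]
12. n6.tag = 22  [len(B.wid) + 19]
13. n4.mk = false  [B.tag == E.ok]
14. n0.mk = true  [E.mk == false]

false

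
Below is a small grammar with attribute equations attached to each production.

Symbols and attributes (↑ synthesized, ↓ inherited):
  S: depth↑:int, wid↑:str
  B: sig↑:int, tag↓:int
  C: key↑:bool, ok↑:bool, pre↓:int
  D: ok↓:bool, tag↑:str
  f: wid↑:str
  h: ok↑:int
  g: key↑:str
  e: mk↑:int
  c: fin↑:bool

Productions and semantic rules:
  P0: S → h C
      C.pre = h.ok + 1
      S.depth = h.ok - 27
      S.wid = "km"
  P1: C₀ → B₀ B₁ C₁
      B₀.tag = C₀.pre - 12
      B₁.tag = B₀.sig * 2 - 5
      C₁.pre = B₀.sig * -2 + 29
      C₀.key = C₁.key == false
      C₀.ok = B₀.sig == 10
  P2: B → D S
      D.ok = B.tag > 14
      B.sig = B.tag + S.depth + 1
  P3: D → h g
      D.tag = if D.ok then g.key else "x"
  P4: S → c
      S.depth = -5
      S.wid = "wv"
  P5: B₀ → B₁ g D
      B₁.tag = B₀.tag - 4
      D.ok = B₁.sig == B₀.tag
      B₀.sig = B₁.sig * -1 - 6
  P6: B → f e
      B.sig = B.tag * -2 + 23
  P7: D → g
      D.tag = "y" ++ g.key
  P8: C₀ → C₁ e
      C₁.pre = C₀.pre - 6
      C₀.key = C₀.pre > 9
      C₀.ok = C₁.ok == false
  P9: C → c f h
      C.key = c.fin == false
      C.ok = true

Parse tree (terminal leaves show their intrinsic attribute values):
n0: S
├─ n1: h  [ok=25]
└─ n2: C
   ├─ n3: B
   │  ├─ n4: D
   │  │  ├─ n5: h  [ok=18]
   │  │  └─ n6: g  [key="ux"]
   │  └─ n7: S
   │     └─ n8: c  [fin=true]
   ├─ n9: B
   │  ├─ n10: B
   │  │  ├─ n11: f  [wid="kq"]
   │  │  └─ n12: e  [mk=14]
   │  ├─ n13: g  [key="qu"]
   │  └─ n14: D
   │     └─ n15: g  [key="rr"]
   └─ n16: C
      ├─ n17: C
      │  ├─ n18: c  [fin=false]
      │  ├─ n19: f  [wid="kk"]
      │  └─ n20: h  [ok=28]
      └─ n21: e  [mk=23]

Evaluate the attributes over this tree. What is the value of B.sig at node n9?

1. n1.ok = 25  [terminal]
2. n2.pre = 26  [h.ok + 1]
3. n3.tag = 14  [C₀.pre - 12]
4. n4.ok = false  [B.tag > 14]
5. n5.ok = 18  [terminal]
6. n6.key = "ux"  [terminal]
7. n4.tag = "x"  [if D.ok then g.key else "x"]
8. n8.fin = true  [terminal]
9. n7.depth = -5  [-5]
10. n7.wid = "wv"  ["wv"]
11. n3.sig = 10  [B.tag + S.depth + 1]
12. n9.tag = 15  [B₀.sig * 2 - 5]
13. n10.tag = 11  [B₀.tag - 4]
14. n11.wid = "kq"  [terminal]
15. n12.mk = 14  [terminal]
16. n10.sig = 1  [B.tag * -2 + 23]
17. n13.key = "qu"  [terminal]
18. n14.ok = false  [B₁.sig == B₀.tag]
19. n15.key = "rr"  [terminal]
20. n14.tag = "yrr"  ["y" ++ g.key]
21. n9.sig = -7  [B₁.sig * -1 - 6]
22. n16.pre = 9  [B₀.sig * -2 + 29]
23. n17.pre = 3  [C₀.pre - 6]
24. n18.fin = false  [terminal]
25. n19.wid = "kk"  [terminal]
26. n20.ok = 28  [terminal]
27. n17.key = true  [c.fin == false]
28. n17.ok = true  [true]
29. n21.mk = 23  [terminal]
30. n16.key = false  [C₀.pre > 9]
31. n16.ok = false  [C₁.ok == false]
32. n2.key = true  [C₁.key == false]
33. n2.ok = true  [B₀.sig == 10]
34. n0.depth = -2  [h.ok - 27]
35. n0.wid = "km"  ["km"]

-7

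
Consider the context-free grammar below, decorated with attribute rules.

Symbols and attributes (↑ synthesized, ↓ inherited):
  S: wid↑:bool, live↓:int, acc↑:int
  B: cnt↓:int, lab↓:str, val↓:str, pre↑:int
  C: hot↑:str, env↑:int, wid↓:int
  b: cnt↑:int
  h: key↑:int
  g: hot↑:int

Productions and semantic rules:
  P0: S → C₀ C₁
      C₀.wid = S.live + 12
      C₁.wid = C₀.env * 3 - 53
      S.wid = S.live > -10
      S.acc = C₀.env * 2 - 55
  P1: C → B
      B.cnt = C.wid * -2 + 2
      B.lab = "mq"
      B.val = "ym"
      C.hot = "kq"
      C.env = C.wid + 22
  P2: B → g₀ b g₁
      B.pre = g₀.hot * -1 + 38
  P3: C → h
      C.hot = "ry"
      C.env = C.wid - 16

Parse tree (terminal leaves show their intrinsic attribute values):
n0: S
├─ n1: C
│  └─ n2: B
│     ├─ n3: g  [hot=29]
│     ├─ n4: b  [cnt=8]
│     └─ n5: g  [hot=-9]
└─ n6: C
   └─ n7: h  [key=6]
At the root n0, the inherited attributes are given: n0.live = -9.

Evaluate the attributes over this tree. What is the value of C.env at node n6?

6

1. n0.live = -9  [given at root]
2. n1.wid = 3  [S.live + 12]
3. n2.cnt = -4  [C.wid * -2 + 2]
4. n2.lab = "mq"  ["mq"]
5. n2.val = "ym"  ["ym"]
6. n3.hot = 29  [terminal]
7. n4.cnt = 8  [terminal]
8. n5.hot = -9  [terminal]
9. n2.pre = 9  [g₀.hot * -1 + 38]
10. n1.hot = "kq"  ["kq"]
11. n1.env = 25  [C.wid + 22]
12. n6.wid = 22  [C₀.env * 3 - 53]
13. n7.key = 6  [terminal]
14. n6.hot = "ry"  ["ry"]
15. n6.env = 6  [C.wid - 16]
16. n0.wid = true  [S.live > -10]
17. n0.acc = -5  [C₀.env * 2 - 55]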